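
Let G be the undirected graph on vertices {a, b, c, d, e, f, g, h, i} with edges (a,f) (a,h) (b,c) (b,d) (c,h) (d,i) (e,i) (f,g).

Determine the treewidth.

1

A width-1 tree decomposition is:
Bags: B1 = {f, g}  B2 = {a, f}  B3 = {a, h}  B4 = {c, h}  B5 = {b, c}  B6 = {b, d}  B7 = {d, i}  B8 = {e, i}
Tree: B1–B2, B2–B3, B3–B4, B4–B5, B5–B6, B6–B7, B7–B8
The largest bag has 2 vertices, giving width 1; this decomposition certifies tw(G) ≤ 1. G has an edge, so its treewidth is at least 1. Therefore the treewidth is 1.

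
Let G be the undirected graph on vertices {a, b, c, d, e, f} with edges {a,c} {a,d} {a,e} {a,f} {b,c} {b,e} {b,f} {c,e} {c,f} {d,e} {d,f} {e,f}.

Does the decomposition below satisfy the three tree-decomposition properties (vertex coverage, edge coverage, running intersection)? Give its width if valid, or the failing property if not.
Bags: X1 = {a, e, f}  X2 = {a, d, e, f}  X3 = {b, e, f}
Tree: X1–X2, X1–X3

No — vertex c appears in no bag.

A tree decomposition must satisfy three properties: every vertex lies in some bag; for every edge, both endpoints lie together in some bag; and for every vertex, the bags containing it form a connected subtree. Here vertex c appears in no bag, so the decomposition is invalid.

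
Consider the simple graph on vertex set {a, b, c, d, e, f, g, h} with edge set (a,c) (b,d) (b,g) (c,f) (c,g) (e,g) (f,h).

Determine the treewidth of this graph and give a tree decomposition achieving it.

Treewidth 1.
One optimal decomposition is:
Bags: B1 = {e, g}  B2 = {b, g}  B3 = {c, g}  B4 = {a, c}  B5 = {c, f}  B6 = {f, h}  B7 = {b, d}
Tree: B1–B2, B1–B3, B3–B4, B3–B5, B5–B6, B2–B7

Each bag holds 2 vertices, so the decomposition has width 1, which upper-bounds the treewidth. G has an edge, so its treewidth is at least 1. Combining the bounds, tw(G) = 1.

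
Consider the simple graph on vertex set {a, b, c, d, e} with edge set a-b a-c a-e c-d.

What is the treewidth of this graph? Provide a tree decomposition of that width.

The largest bag has 2 vertices, giving width 1; this decomposition certifies tw(G) ≤ 1. Since G has at least one edge (e.g. a–e), it is not an edgeless graph, so tw(G) ≥ 1. Therefore the treewidth is 1.

Treewidth 1.
One such decomposition:
Bags: B1 = {a, e}  B2 = {a, c}  B3 = {a, b}  B4 = {c, d}
Tree: B1–B2, B2–B3, B2–B4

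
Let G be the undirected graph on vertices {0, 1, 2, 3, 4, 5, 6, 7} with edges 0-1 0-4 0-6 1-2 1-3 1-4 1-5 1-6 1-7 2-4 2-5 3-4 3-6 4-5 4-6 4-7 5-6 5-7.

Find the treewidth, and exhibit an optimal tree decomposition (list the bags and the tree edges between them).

Treewidth 3.
Bags: B1 = {1, 4, 5, 6}  B2 = {0, 1, 4, 6}  B3 = {1, 4, 5, 7}  B4 = {1, 3, 4, 6}  B5 = {1, 2, 4, 5}
Tree: B1–B2, B1–B3, B2–B4, B1–B5

Each bag holds 4 vertices, so the decomposition has width 3, which upper-bounds the treewidth. Conversely, {0, 1, 4, 6} is a clique of size 4, and the vertices of any clique must share a bag in every tree decomposition; so some bag has ≥ 4 vertices and tw(G) ≥ 3. Combining the bounds, tw(G) = 3.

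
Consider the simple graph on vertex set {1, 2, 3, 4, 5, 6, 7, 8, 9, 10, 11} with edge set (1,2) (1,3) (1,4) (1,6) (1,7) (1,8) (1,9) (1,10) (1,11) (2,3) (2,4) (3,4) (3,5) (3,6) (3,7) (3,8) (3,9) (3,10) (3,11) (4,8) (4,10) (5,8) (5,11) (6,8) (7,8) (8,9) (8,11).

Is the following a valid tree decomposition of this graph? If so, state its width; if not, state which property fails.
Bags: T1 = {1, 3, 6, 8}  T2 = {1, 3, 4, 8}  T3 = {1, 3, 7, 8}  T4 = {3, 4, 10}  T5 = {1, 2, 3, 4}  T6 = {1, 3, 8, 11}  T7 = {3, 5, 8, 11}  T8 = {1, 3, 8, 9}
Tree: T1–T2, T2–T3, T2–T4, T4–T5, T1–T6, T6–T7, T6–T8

No — edge (1,10) lies in no bag.

A tree decomposition must satisfy three properties: every vertex lies in some bag; for every edge, both endpoints lie together in some bag; and for every vertex, the bags containing it form a connected subtree. Here edge (1,10) lies in no bag, so the decomposition is invalid.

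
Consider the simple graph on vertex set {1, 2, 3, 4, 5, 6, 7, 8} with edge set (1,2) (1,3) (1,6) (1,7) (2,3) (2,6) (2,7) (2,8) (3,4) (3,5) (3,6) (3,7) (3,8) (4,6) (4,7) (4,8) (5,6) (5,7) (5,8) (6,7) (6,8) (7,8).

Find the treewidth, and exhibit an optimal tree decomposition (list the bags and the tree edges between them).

Treewidth 4.
One such decomposition:
Bags: B1 = {2, 3, 6, 7, 8}  B2 = {3, 4, 6, 7, 8}  B3 = {3, 5, 6, 7, 8}  B4 = {1, 2, 3, 6, 7}
Tree: B1–B2, B1–B3, B1–B4

Each bag holds 5 vertices, so the decomposition has width 4, which upper-bounds the treewidth. For the lower bound, the 5 vertices {2, 3, 6, 7, 8} are pairwise adjacent, and any tree decomposition puts a clique entirely inside one bag — forcing width ≥ 4. Combining the bounds, tw(G) = 4.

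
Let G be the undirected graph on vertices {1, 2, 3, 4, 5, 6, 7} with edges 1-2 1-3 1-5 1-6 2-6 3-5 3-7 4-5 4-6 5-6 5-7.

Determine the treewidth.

2

A width-2 tree decomposition is:
Bags: B1 = {1, 3, 5}  B2 = {1, 5, 6}  B3 = {3, 5, 7}  B4 = {1, 2, 6}  B5 = {4, 5, 6}
Tree: B1–B2, B1–B3, B2–B4, B2–B5
Every bag has size at most 3, so the width is 3 − 1 = 2 and tw(G) ≤ 2. For the lower bound, the 3 vertices {1, 2, 6} are pairwise adjacent, and any tree decomposition puts a clique entirely inside one bag — forcing width ≥ 2. Hence tw(G) = 2 exactly.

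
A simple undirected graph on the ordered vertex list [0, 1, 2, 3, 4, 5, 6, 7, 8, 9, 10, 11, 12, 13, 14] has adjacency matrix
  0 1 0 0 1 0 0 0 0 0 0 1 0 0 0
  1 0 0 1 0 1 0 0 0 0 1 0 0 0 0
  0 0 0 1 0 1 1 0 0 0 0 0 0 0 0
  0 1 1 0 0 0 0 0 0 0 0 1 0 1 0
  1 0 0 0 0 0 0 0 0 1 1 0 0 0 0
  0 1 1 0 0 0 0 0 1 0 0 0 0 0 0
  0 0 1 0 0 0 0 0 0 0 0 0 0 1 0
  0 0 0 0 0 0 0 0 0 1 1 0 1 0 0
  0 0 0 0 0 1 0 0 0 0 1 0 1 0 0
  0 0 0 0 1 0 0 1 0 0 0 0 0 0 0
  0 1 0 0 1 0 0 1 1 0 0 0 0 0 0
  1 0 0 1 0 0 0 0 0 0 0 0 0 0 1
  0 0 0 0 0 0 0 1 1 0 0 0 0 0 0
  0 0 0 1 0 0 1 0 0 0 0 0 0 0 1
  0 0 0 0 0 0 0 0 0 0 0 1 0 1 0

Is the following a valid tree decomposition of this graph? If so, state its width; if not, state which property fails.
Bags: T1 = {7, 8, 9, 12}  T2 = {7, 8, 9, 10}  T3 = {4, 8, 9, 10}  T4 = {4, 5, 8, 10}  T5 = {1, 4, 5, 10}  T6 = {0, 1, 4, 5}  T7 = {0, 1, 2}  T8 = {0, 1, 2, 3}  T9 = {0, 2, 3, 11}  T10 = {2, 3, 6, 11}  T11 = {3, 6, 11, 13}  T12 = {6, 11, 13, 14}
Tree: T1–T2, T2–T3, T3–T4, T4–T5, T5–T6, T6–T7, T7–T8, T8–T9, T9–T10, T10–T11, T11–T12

No — edge (5,2) lies in no bag.

A tree decomposition must satisfy three properties: every vertex lies in some bag; for every edge, both endpoints lie together in some bag; and for every vertex, the bags containing it form a connected subtree. Here edge (5,2) lies in no bag, so the decomposition is invalid.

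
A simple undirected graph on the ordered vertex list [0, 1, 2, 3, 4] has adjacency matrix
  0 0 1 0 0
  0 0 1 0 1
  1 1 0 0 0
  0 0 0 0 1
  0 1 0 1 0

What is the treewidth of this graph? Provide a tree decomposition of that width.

Treewidth 1.
One optimal decomposition is:
Bags: B1 = {1, 4}  B2 = {1, 2}  B3 = {0, 2}  B4 = {3, 4}
Tree: B1–B2, B2–B3, B1–B4

Each bag holds 2 vertices, so the decomposition has width 1, which upper-bounds the treewidth. G has an edge, so its treewidth is at least 1. The upper and lower bounds meet at 1, so that is the treewidth.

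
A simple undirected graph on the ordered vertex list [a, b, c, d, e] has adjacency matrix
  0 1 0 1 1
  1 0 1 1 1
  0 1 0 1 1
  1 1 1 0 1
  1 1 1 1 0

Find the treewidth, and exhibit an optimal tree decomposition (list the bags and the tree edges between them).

Every bag has size at most 4, so the width is 4 − 1 = 3 and tw(G) ≤ 3. For the lower bound, the 4 vertices {b, c, d, e} are pairwise adjacent, and any tree decomposition puts a clique entirely inside one bag — forcing width ≥ 3. The upper and lower bounds meet at 3, so that is the treewidth.

Treewidth 3.
Bags: B1 = {b, c, d, e}  B2 = {a, b, d, e}
Tree: B1–B2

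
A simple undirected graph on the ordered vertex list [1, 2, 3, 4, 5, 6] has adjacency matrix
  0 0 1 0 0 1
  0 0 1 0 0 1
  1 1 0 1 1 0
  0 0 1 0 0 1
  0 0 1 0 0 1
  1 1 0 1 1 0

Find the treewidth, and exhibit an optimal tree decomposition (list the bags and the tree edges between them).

Treewidth 2.
Bags: B1 = {3, 5, 6}  B2 = {2, 3, 6}  B3 = {1, 3, 6}  B4 = {3, 4, 6}
Tree: B1–B2, B2–B3, B3–B4

The largest bag has 3 vertices, giving width 2; this decomposition certifies tw(G) ≤ 2. For the lower bound, G contains the cycle 6–5–3–2–6, so G is not a forest; only forests have treewidth ≤ 1, hence tw(G) ≥ 2. Therefore the treewidth is 2.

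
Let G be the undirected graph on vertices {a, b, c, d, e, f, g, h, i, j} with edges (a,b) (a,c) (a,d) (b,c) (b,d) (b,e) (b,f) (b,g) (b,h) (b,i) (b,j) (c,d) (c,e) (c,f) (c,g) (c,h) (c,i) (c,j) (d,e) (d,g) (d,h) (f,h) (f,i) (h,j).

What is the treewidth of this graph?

3

A width-3 tree decomposition is:
Bags: B1 = {b, c, h, j}  B2 = {b, c, f, h}  B3 = {b, c, d, h}  B4 = {a, b, c, d}  B5 = {b, c, d, g}  B6 = {b, c, d, e}  B7 = {b, c, f, i}
Tree: B1–B2, B2–B3, B3–B4, B3–B5, B4–B6, B2–B7
Every bag has size at most 4, so the width is 4 − 1 = 3 and tw(G) ≤ 3. For the lower bound, the 4 vertices {b, c, d, g} are pairwise adjacent, and any tree decomposition puts a clique entirely inside one bag — forcing width ≥ 3. Therefore the treewidth is 3.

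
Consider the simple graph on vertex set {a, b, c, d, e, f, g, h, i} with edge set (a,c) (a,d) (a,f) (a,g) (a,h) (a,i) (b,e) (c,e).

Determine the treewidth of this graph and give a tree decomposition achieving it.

Treewidth 1.
Bags: B1 = {a, d}  B2 = {a, h}  B3 = {a, i}  B4 = {a, c}  B5 = {a, g}  B6 = {c, e}  B7 = {a, f}  B8 = {b, e}
Tree: B1–B2, B2–B3, B3–B4, B2–B5, B4–B6, B4–B7, B6–B8

The largest bag has 2 vertices, giving width 1; this decomposition certifies tw(G) ≤ 1. G has an edge, so its treewidth is at least 1. The upper and lower bounds meet at 1, so that is the treewidth.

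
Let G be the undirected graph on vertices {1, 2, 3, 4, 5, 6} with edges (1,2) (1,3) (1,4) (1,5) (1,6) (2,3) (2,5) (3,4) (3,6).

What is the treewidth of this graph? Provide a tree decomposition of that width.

Treewidth 2.
One optimal decomposition is:
Bags: B1 = {1, 3, 4}  B2 = {1, 3, 6}  B3 = {1, 2, 3}  B4 = {1, 2, 5}
Tree: B1–B2, B1–B3, B3–B4

The largest bag has 3 vertices, giving width 2; this decomposition certifies tw(G) ≤ 2. For the lower bound, the 3 vertices {1, 2, 3} are pairwise adjacent, and any tree decomposition puts a clique entirely inside one bag — forcing width ≥ 2. Therefore the treewidth is 2.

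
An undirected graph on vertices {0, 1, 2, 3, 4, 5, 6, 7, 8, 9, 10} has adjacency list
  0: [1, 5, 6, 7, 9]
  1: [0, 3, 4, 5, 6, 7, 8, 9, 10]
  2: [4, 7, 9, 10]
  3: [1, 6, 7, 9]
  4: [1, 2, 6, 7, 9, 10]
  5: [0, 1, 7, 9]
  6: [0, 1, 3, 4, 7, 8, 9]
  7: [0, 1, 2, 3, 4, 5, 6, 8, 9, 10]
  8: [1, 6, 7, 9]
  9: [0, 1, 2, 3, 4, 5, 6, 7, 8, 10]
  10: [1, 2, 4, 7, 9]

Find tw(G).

4

A width-4 tree decomposition is:
Bags: B1 = {0, 1, 6, 7, 9}  B2 = {1, 6, 7, 8, 9}  B3 = {1, 4, 6, 7, 9}  B4 = {1, 4, 7, 9, 10}  B5 = {0, 1, 5, 7, 9}  B6 = {2, 4, 7, 9, 10}  B7 = {1, 3, 6, 7, 9}
Tree: B1–B2, B2–B3, B3–B4, B1–B5, B4–B6, B2–B7
Each bag holds 5 vertices, so the decomposition has width 4, which upper-bounds the treewidth. Conversely, {1, 4, 7, 9, 10} is a clique of size 5, and the vertices of any clique must share a bag in every tree decomposition; so some bag has ≥ 5 vertices and tw(G) ≥ 4. Therefore the treewidth is 4.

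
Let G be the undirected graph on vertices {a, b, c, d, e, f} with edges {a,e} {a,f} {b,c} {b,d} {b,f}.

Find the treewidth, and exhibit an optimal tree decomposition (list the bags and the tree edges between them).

Treewidth 1.
One such decomposition:
Bags: B1 = {b, c}  B2 = {b, d}  B3 = {b, f}  B4 = {a, f}  B5 = {a, e}
Tree: B1–B2, B1–B3, B3–B4, B4–B5

Each bag holds 2 vertices, so the decomposition has width 1, which upper-bounds the treewidth. G has an edge, so its treewidth is at least 1. Hence tw(G) = 1 exactly.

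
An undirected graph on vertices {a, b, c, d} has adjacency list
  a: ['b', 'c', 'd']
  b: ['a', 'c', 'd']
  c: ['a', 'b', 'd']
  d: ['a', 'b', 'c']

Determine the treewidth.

3

A width-3 tree decomposition is:
Bags: B1 = {a, b, c, d}
Tree: (single bag)
With just one bag of size 4, the width is 4 − 1 = 3, so tw(G) ≤ 3. For the lower bound, the 4 vertices {a, b, c, d} are pairwise adjacent, and any tree decomposition puts a clique entirely inside one bag — forcing width ≥ 3. Combining the bounds, tw(G) = 3.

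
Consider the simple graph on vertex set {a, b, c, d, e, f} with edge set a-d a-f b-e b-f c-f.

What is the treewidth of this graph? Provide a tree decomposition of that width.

Each bag holds 2 vertices, so the decomposition has width 1, which upper-bounds the treewidth. G has an edge, so its treewidth is at least 1. The upper and lower bounds meet at 1, so that is the treewidth.

Treewidth 1.
One such decomposition:
Bags: B1 = {b, f}  B2 = {b, e}  B3 = {c, f}  B4 = {a, f}  B5 = {a, d}
Tree: B1–B2, B1–B3, B3–B4, B4–B5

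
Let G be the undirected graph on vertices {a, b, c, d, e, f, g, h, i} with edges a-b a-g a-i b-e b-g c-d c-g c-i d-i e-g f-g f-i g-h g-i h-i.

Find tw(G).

2

A width-2 tree decomposition is:
Bags: B1 = {a, g, i}  B2 = {f, g, i}  B3 = {a, b, g}  B4 = {c, g, i}  B5 = {c, d, i}  B6 = {g, h, i}  B7 = {b, e, g}
Tree: B1–B2, B1–B3, B2–B4, B4–B5, B4–B6, B3–B7
Each bag holds 3 vertices, so the decomposition has width 2, which upper-bounds the treewidth. On the other hand G contains the 3-clique {c, d, i}. A clique must lie in a single bag of any decomposition, so no decomposition can have width below 2. Hence tw(G) = 2 exactly.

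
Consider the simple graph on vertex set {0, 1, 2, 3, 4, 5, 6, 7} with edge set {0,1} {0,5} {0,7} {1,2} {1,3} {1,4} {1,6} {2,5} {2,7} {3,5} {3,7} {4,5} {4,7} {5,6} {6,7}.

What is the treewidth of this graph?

A width-3 tree decomposition is:
Bags: B1 = {1, 2, 5, 7}  B2 = {1, 4, 5, 7}  B3 = {1, 3, 5, 7}  B4 = {1, 5, 6, 7}  B5 = {0, 1, 5, 7}
Tree: B1–B2, B2–B3, B3–B4, B4–B5
Each bag holds 4 vertices, so the decomposition has width 3, which upper-bounds the treewidth. For the lower bound: the 4 vertex sets {2,5}, {1,4}, {7}, {3} are disjoint, each induces a connected subgraph, and every pair is joined by at least one edge of G. Contracting each set to a single vertex therefore yields K_{4} as a minor, and since treewidth is minor-monotone, tw(G) ≥ tw(K_{4}) = 3. The upper and lower bounds meet at 3, so that is the treewidth.

3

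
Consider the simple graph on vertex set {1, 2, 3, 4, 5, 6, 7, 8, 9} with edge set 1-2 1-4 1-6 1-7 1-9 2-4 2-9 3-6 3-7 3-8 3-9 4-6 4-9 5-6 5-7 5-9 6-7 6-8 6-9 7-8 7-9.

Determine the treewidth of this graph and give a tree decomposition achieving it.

Every bag has size at most 4, so the width is 4 − 1 = 3 and tw(G) ≤ 3. Conversely, {1, 2, 4, 9} is a clique of size 4, and the vertices of any clique must share a bag in every tree decomposition; so some bag has ≥ 4 vertices and tw(G) ≥ 3. Therefore the treewidth is 3.

Treewidth 3.
One such decomposition:
Bags: B1 = {5, 6, 7, 9}  B2 = {1, 6, 7, 9}  B3 = {3, 6, 7, 9}  B4 = {1, 4, 6, 9}  B5 = {1, 2, 4, 9}  B6 = {3, 6, 7, 8}
Tree: B1–B2, B2–B3, B2–B4, B4–B5, B3–B6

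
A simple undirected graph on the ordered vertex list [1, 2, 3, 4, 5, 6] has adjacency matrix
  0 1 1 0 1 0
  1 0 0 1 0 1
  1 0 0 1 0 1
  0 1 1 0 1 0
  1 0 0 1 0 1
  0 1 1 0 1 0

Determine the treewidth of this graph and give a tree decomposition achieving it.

Every bag has size at most 4, so the width is 4 − 1 = 3 and tw(G) ≤ 3. For the lower bound: the 4 vertex sets {2,4}, {1,5}, {3}, {6} are disjoint, each induces a connected subgraph, and every pair is joined by at least one edge of G. Contracting each set to a single vertex therefore yields K_{4} as a minor, and since treewidth is minor-monotone, tw(G) ≥ tw(K_{4}) = 3. Combining the bounds, tw(G) = 3.

Treewidth 3.
One such decomposition:
Bags: B1 = {2, 3, 4, 5}  B2 = {1, 2, 3, 5}  B3 = {2, 3, 5, 6}
Tree: B1–B2, B2–B3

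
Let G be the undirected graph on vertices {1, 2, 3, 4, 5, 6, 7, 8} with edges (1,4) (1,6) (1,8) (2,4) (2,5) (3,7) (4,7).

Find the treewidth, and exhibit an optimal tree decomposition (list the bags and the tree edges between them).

Treewidth 1.
One such decomposition:
Bags: B1 = {4, 7}  B2 = {1, 4}  B3 = {3, 7}  B4 = {1, 6}  B5 = {2, 4}  B6 = {2, 5}  B7 = {1, 8}
Tree: B1–B2, B1–B3, B2–B4, B2–B5, B5–B6, B4–B7

Each bag holds 2 vertices, so the decomposition has width 1, which upper-bounds the treewidth. Any graph with an edge has treewidth ≥ 1, and G has the edge 7–4. Combining the bounds, tw(G) = 1.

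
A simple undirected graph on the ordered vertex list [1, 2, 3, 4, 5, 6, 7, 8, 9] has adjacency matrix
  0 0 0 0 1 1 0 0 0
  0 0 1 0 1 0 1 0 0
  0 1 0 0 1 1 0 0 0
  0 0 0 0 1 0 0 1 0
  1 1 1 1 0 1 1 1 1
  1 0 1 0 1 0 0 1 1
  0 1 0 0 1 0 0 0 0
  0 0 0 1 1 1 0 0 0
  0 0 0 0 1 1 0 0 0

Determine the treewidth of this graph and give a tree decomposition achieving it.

Treewidth 2.
One optimal decomposition is:
Bags: B1 = {3, 5, 6}  B2 = {5, 6, 8}  B3 = {2, 3, 5}  B4 = {1, 5, 6}  B5 = {5, 6, 9}  B6 = {4, 5, 8}  B7 = {2, 5, 7}
Tree: B1–B2, B1–B3, B2–B4, B2–B5, B2–B6, B3–B7

The largest bag has 3 vertices, giving width 2; this decomposition certifies tw(G) ≤ 2. Conversely, {2, 3, 5} is a clique of size 3, and the vertices of any clique must share a bag in every tree decomposition; so some bag has ≥ 3 vertices and tw(G) ≥ 2. Combining the bounds, tw(G) = 2.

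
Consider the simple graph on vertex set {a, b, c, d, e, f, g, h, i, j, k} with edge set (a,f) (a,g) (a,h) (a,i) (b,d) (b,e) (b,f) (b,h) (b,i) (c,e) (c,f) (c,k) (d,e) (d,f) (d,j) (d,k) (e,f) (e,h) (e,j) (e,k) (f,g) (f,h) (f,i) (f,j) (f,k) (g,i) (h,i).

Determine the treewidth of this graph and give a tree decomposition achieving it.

Every bag has size at most 4, so the width is 4 − 1 = 3 and tw(G) ≤ 3. Conversely, {a, f, g, i} is a clique of size 4, and the vertices of any clique must share a bag in every tree decomposition; so some bag has ≥ 4 vertices and tw(G) ≥ 3. The upper and lower bounds meet at 3, so that is the treewidth.

Treewidth 3.
Bags: B1 = {b, f, h, i}  B2 = {b, e, f, h}  B3 = {b, d, e, f}  B4 = {d, e, f, k}  B5 = {a, f, h, i}  B6 = {c, e, f, k}  B7 = {a, f, g, i}  B8 = {d, e, f, j}
Tree: B1–B2, B2–B3, B3–B4, B1–B5, B4–B6, B5–B7, B4–B8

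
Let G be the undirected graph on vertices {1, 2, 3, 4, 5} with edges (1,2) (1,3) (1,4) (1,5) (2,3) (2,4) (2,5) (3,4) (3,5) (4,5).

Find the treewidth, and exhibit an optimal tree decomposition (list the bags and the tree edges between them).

Treewidth 4.
One such decomposition:
Bags: B1 = {1, 2, 3, 4, 5}
Tree: (single bag)

A single bag containing all 5 vertices is trivially a valid decomposition of width 4. Conversely, {1, 2, 3, 4, 5} is a clique of size 5, and the vertices of any clique must share a bag in every tree decomposition; so some bag has ≥ 5 vertices and tw(G) ≥ 4. The upper and lower bounds meet at 4, so that is the treewidth.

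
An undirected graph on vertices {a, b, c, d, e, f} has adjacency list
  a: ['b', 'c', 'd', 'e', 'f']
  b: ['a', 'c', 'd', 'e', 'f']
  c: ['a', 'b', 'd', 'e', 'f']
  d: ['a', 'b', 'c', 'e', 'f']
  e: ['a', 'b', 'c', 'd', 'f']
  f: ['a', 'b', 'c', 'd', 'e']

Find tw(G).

A width-5 tree decomposition is:
Bags: B1 = {a, b, c, d, e, f}
Tree: (single bag)
A single bag containing all 6 vertices is trivially a valid decomposition of width 5. Conversely, {a, b, c, d, e, f} is a clique of size 6, and the vertices of any clique must share a bag in every tree decomposition; so some bag has ≥ 6 vertices and tw(G) ≥ 5. Therefore the treewidth is 5.

5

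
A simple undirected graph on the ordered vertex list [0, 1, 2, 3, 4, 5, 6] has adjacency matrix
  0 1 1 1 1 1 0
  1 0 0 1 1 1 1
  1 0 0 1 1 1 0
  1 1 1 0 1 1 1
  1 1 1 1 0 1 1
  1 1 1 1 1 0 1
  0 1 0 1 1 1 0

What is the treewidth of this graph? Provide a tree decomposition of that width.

Treewidth 4.
Bags: B1 = {0, 2, 3, 4, 5}  B2 = {0, 1, 3, 4, 5}  B3 = {1, 3, 4, 5, 6}
Tree: B1–B2, B2–B3

Every bag has size at most 5, so the width is 5 − 1 = 4 and tw(G) ≤ 4. Conversely, {0, 1, 3, 4, 5} is a clique of size 5, and the vertices of any clique must share a bag in every tree decomposition; so some bag has ≥ 5 vertices and tw(G) ≥ 4. Therefore the treewidth is 4.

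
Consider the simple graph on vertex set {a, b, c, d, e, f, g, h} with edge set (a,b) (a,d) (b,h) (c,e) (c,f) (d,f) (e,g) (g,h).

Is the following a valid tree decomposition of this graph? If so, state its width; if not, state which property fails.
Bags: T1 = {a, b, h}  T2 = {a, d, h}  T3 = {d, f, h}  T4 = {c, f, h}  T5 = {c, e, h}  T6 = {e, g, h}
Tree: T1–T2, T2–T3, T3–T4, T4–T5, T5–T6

Checking the three conditions: (i) the bags cover all of {a, b, c, d, e, f, g, h}; (ii) for each edge, some bag contains both endpoints; (iii) the bags containing any fixed vertex form a subtree. All hold, so the decomposition is valid with width 3 − 1 = 2.

Yes; width 2.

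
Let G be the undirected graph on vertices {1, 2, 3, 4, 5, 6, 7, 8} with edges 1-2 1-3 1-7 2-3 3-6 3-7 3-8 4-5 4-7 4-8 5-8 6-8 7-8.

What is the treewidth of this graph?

A width-2 tree decomposition is:
Bags: B1 = {1, 3, 7}  B2 = {1, 2, 3}  B3 = {3, 7, 8}  B4 = {4, 7, 8}  B5 = {4, 5, 8}  B6 = {3, 6, 8}
Tree: B1–B2, B1–B3, B3–B4, B4–B5, B3–B6
Every bag has size at most 3, so the width is 3 − 1 = 2 and tw(G) ≤ 2. On the other hand G contains the 3-clique {3, 6, 8}. A clique must lie in a single bag of any decomposition, so no decomposition can have width below 2. The upper and lower bounds meet at 2, so that is the treewidth.

2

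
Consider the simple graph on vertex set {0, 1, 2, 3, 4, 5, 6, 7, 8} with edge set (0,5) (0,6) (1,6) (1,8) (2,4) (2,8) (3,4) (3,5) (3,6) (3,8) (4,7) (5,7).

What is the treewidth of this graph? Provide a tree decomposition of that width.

Treewidth 3.
One optimal decomposition is:
Bags: B1 = {0, 1, 6, 8}  B2 = {0, 3, 6, 8}  B3 = {0, 3, 5, 8}  B4 = {2, 3, 5, 8}  B5 = {2, 3, 4, 5}  B6 = {2, 4, 5, 7}
Tree: B1–B2, B2–B3, B3–B4, B4–B5, B5–B6

Every bag has size at most 4, so the width is 4 − 1 = 3 and tw(G) ≤ 3. For the lower bound: the 4 vertex sets {0,1,6}, {8}, {3}, {2,4,5,7} are disjoint, each induces a connected subgraph, and every pair is joined by at least one edge of G. Contracting each set to a single vertex therefore yields K_{4} as a minor, and since treewidth is minor-monotone, tw(G) ≥ tw(K_{4}) = 3. The upper and lower bounds meet at 3, so that is the treewidth.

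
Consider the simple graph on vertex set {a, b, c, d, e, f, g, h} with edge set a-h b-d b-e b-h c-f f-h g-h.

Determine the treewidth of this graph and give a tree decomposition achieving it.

Treewidth 1.
One optimal decomposition is:
Bags: B1 = {g, h}  B2 = {b, h}  B3 = {a, h}  B4 = {b, d}  B5 = {f, h}  B6 = {b, e}  B7 = {c, f}
Tree: B1–B2, B1–B3, B2–B4, B3–B5, B2–B6, B5–B7

Each bag holds 2 vertices, so the decomposition has width 1, which upper-bounds the treewidth. Any graph with an edge has treewidth ≥ 1, and G has the edge h–g. The upper and lower bounds meet at 1, so that is the treewidth.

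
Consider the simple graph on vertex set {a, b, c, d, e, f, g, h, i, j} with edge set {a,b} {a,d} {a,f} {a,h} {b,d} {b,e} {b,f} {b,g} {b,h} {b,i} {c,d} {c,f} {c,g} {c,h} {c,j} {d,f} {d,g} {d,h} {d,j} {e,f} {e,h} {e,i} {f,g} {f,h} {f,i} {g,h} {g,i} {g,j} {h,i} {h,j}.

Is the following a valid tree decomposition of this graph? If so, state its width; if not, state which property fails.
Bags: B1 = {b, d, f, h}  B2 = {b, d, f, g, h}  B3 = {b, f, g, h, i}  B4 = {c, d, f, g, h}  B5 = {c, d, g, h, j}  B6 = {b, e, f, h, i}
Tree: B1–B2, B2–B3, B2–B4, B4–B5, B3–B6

No — vertex a appears in no bag.

A tree decomposition must satisfy three properties: every vertex lies in some bag; for every edge, both endpoints lie together in some bag; and for every vertex, the bags containing it form a connected subtree. Here vertex a appears in no bag, so the decomposition is invalid.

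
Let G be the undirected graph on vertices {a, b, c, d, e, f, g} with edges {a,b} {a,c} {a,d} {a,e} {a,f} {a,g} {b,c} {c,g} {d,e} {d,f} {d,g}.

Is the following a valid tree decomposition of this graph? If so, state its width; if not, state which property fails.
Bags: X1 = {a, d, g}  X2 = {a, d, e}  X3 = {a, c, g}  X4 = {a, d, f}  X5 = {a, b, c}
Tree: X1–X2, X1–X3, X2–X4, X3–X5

Every vertex of G appears in some bag (union = {a, b, c, d, e, f, g}); every edge is covered by a bag; and for each vertex v the set of bags containing v is connected in the bag tree. The decomposition is therefore valid. The largest bag has 3 vertices, so the width is 2.

Yes; width 2.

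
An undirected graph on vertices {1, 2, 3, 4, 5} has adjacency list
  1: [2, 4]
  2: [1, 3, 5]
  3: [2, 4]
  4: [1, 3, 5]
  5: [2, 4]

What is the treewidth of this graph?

2

A width-2 tree decomposition is:
Bags: B1 = {2, 4, 5}  B2 = {2, 3, 4}  B3 = {1, 2, 4}
Tree: B1–B2, B2–B3
Each bag holds 3 vertices, so the decomposition has width 2, which upper-bounds the treewidth. For the lower bound, G contains the cycle 2–5–4–3–2, so G is not a forest; only forests have treewidth ≤ 1, hence tw(G) ≥ 2. The upper and lower bounds meet at 2, so that is the treewidth.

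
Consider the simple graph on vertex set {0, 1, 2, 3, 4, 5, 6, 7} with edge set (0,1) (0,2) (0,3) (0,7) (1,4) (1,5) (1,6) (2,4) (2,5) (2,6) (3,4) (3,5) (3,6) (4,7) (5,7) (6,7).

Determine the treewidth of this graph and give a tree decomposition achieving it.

Treewidth 4.
Bags: B1 = {0, 1, 4, 5, 6}  B2 = {0, 2, 4, 5, 6}  B3 = {0, 4, 5, 6, 7}  B4 = {0, 3, 4, 5, 6}
Tree: B1–B2, B2–B3, B3–B4

Every bag has size at most 5, so the width is 5 − 1 = 4 and tw(G) ≤ 4. For the lower bound: the 5 vertex sets {1,6}, {2,5}, {4,7}, {0}, {3} are disjoint, each induces a connected subgraph, and every pair is joined by at least one edge of G. Contracting each set to a single vertex therefore yields K_{5} as a minor, and since treewidth is minor-monotone, tw(G) ≥ tw(K_{5}) = 4. Therefore the treewidth is 4.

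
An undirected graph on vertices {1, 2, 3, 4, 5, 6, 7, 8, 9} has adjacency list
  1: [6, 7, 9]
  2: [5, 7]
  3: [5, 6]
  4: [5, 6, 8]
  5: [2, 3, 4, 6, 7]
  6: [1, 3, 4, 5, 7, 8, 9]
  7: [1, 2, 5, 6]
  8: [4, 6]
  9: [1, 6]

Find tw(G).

A width-2 tree decomposition is:
Bags: B1 = {5, 6, 7}  B2 = {1, 6, 7}  B3 = {3, 5, 6}  B4 = {4, 5, 6}  B5 = {4, 6, 8}  B6 = {2, 5, 7}  B7 = {1, 6, 9}
Tree: B1–B2, B1–B3, B3–B4, B4–B5, B1–B6, B2–B7
Every bag has size at most 3, so the width is 3 − 1 = 2 and tw(G) ≤ 2. Conversely, {2, 5, 7} is a clique of size 3, and the vertices of any clique must share a bag in every tree decomposition; so some bag has ≥ 3 vertices and tw(G) ≥ 2. The upper and lower bounds meet at 2, so that is the treewidth.

2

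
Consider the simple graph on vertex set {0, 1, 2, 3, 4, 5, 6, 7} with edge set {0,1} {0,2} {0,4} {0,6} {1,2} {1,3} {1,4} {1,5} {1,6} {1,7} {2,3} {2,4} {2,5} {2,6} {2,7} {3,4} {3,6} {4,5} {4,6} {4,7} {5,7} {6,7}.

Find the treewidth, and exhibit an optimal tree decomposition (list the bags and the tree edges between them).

Treewidth 4.
Bags: B1 = {1, 2, 4, 6, 7}  B2 = {1, 2, 4, 5, 7}  B3 = {1, 2, 3, 4, 6}  B4 = {0, 1, 2, 4, 6}
Tree: B1–B2, B1–B3, B1–B4

Each bag holds 5 vertices, so the decomposition has width 4, which upper-bounds the treewidth. Conversely, {1, 2, 4, 5, 7} is a clique of size 5, and the vertices of any clique must share a bag in every tree decomposition; so some bag has ≥ 5 vertices and tw(G) ≥ 4. Hence tw(G) = 4 exactly.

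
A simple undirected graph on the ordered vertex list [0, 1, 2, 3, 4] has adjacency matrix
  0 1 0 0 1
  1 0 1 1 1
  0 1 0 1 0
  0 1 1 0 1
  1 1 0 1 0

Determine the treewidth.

A width-2 tree decomposition is:
Bags: B1 = {1, 3, 4}  B2 = {0, 1, 4}  B3 = {1, 2, 3}
Tree: B1–B2, B1–B3
Every bag has size at most 3, so the width is 3 − 1 = 2 and tw(G) ≤ 2. Conversely, {0, 1, 4} is a clique of size 3, and the vertices of any clique must share a bag in every tree decomposition; so some bag has ≥ 3 vertices and tw(G) ≥ 2. Therefore the treewidth is 2.

2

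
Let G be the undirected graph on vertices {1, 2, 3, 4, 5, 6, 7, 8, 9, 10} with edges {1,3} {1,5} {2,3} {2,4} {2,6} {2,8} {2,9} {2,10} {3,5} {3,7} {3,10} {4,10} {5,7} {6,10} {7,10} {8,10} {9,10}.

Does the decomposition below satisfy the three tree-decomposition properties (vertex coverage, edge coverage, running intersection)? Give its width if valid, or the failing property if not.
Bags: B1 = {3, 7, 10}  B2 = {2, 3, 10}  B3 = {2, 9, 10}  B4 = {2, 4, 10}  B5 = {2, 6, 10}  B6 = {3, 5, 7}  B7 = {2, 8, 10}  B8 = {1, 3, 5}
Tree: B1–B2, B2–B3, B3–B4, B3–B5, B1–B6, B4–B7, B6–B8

Yes; width 2.

Checking the three conditions: (i) the bags cover all of {1, 2, 3, 4, 5, 6, 7, 8, 9, 10}; (ii) for each edge, some bag contains both endpoints; (iii) the bags containing any fixed vertex form a subtree. All hold, so the decomposition is valid with width 3 − 1 = 2.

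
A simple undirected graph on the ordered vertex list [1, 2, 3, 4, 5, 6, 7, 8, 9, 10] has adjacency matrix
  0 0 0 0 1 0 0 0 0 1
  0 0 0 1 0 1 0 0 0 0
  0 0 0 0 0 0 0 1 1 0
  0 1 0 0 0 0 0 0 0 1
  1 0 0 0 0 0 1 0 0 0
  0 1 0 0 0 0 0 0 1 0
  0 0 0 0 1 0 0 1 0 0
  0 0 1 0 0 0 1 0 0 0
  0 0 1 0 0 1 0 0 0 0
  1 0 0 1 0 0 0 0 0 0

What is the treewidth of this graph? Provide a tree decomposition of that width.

Every bag has size at most 3, so the width is 3 − 1 = 2 and tw(G) ≤ 2. For the lower bound, G contains the cycle 3–9–6–2–4–10–1–5–7–8–3, so G is not a forest; only forests have treewidth ≤ 1, hence tw(G) ≥ 2. The upper and lower bounds meet at 2, so that is the treewidth.

Treewidth 2.
Bags: B1 = {3, 6, 9}  B2 = {2, 3, 6}  B3 = {2, 3, 4}  B4 = {3, 4, 10}  B5 = {1, 3, 10}  B6 = {1, 3, 5}  B7 = {3, 5, 7}  B8 = {3, 7, 8}
Tree: B1–B2, B2–B3, B3–B4, B4–B5, B5–B6, B6–B7, B7–B8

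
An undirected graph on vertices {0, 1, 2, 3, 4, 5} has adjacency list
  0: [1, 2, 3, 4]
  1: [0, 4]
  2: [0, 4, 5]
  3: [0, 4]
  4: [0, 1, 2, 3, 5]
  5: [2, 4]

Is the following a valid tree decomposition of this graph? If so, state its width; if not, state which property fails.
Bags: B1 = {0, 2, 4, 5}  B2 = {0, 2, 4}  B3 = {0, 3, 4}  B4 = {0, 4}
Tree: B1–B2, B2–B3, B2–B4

No — vertex 1 appears in no bag.

A tree decomposition must satisfy three properties: every vertex lies in some bag; for every edge, both endpoints lie together in some bag; and for every vertex, the bags containing it form a connected subtree. Here vertex 1 appears in no bag, so the decomposition is invalid.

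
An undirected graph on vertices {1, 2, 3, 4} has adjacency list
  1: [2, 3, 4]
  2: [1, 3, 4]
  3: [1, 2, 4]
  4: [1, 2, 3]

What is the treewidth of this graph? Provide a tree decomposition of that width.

Treewidth 3.
One optimal decomposition is:
Bags: B1 = {1, 2, 3, 4}
Tree: (single bag)

A single bag containing all 4 vertices is trivially a valid decomposition of width 3. For the lower bound, the 4 vertices {1, 2, 3, 4} are pairwise adjacent, and any tree decomposition puts a clique entirely inside one bag — forcing width ≥ 3. The upper and lower bounds meet at 3, so that is the treewidth.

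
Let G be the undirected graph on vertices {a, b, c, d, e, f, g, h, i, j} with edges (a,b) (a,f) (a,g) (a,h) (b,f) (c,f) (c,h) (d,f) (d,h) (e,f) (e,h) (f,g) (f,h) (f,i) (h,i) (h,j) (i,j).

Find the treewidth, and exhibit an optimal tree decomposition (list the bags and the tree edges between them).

Treewidth 2.
Bags: B1 = {a, f, h}  B2 = {e, f, h}  B3 = {a, b, f}  B4 = {d, f, h}  B5 = {c, f, h}  B6 = {a, f, g}  B7 = {f, h, i}  B8 = {h, i, j}
Tree: B1–B2, B1–B3, B1–B4, B1–B5, B1–B6, B5–B7, B7–B8

Every bag has size at most 3, so the width is 3 − 1 = 2 and tw(G) ≤ 2. For the lower bound, the 3 vertices {h, i, j} are pairwise adjacent, and any tree decomposition puts a clique entirely inside one bag — forcing width ≥ 2. Combining the bounds, tw(G) = 2.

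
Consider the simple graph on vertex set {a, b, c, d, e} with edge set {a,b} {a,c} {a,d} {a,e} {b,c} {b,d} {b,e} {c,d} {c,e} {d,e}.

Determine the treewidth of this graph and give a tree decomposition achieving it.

Treewidth 4.
One such decomposition:
Bags: B1 = {a, b, c, d, e}
Tree: (single bag)

A single bag containing all 5 vertices is trivially a valid decomposition of width 4. For the lower bound, the 5 vertices {a, b, c, d, e} are pairwise adjacent, and any tree decomposition puts a clique entirely inside one bag — forcing width ≥ 4. Therefore the treewidth is 4.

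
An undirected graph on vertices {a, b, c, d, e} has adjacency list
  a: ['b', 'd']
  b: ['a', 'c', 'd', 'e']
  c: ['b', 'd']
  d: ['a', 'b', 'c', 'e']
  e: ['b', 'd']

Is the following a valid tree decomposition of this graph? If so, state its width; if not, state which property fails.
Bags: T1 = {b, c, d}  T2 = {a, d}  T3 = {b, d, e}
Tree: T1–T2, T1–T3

No — edge (b,a) lies in no bag.

A tree decomposition must satisfy three properties: every vertex lies in some bag; for every edge, both endpoints lie together in some bag; and for every vertex, the bags containing it form a connected subtree. Here edge (b,a) lies in no bag, so the decomposition is invalid.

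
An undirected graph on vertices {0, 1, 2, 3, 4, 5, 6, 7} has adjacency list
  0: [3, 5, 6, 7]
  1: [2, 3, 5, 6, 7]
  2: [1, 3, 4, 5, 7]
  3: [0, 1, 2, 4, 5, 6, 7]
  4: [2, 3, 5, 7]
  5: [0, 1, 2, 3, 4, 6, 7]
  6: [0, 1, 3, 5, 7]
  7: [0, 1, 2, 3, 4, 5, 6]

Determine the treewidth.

A width-4 tree decomposition is:
Bags: B1 = {1, 3, 5, 6, 7}  B2 = {1, 2, 3, 5, 7}  B3 = {2, 3, 4, 5, 7}  B4 = {0, 3, 5, 6, 7}
Tree: B1–B2, B2–B3, B1–B4
Each bag holds 5 vertices, so the decomposition has width 4, which upper-bounds the treewidth. Conversely, {0, 3, 5, 6, 7} is a clique of size 5, and the vertices of any clique must share a bag in every tree decomposition; so some bag has ≥ 5 vertices and tw(G) ≥ 4. Hence tw(G) = 4 exactly.

4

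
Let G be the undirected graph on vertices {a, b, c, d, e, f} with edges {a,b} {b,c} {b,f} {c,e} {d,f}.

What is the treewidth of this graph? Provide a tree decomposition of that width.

Treewidth 1.
Bags: B1 = {b, f}  B2 = {b, c}  B3 = {a, b}  B4 = {c, e}  B5 = {d, f}
Tree: B1–B2, B2–B3, B2–B4, B1–B5

Each bag holds 2 vertices, so the decomposition has width 1, which upper-bounds the treewidth. Since G has at least one edge (e.g. b–f), it is not an edgeless graph, so tw(G) ≥ 1. Hence tw(G) = 1 exactly.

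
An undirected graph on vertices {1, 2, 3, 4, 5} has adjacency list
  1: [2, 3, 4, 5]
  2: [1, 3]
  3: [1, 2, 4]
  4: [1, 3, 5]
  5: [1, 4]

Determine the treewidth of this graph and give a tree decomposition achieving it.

Treewidth 2.
One optimal decomposition is:
Bags: B1 = {1, 2, 3}  B2 = {1, 3, 4}  B3 = {1, 4, 5}
Tree: B1–B2, B2–B3

Every bag has size at most 3, so the width is 3 − 1 = 2 and tw(G) ≤ 2. On the other hand G contains the 3-clique {1, 2, 3}. A clique must lie in a single bag of any decomposition, so no decomposition can have width below 2. Therefore the treewidth is 2.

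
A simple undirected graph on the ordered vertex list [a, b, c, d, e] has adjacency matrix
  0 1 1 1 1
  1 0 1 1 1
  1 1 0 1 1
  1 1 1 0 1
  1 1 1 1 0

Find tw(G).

A width-4 tree decomposition is:
Bags: B1 = {a, b, c, d, e}
Tree: (single bag)
A single bag containing all 5 vertices is trivially a valid decomposition of width 4. On the other hand G contains the 5-clique {a, b, c, d, e}. A clique must lie in a single bag of any decomposition, so no decomposition can have width below 4. Combining the bounds, tw(G) = 4.

4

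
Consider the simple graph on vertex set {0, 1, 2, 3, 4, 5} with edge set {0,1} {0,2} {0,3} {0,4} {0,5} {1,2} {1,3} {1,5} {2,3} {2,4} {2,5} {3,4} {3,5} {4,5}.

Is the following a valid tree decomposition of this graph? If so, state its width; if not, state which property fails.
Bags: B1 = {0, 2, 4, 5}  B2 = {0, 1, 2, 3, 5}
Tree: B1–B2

No — edge (3,4) lies in no bag.

A tree decomposition must satisfy three properties: every vertex lies in some bag; for every edge, both endpoints lie together in some bag; and for every vertex, the bags containing it form a connected subtree. Here edge (3,4) lies in no bag, so the decomposition is invalid.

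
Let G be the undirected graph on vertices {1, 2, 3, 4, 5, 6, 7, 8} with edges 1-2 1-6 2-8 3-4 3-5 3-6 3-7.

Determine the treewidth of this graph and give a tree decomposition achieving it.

Treewidth 1.
One optimal decomposition is:
Bags: B1 = {3, 5}  B2 = {3, 6}  B3 = {1, 6}  B4 = {1, 2}  B5 = {3, 7}  B6 = {2, 8}  B7 = {3, 4}
Tree: B1–B2, B2–B3, B3–B4, B1–B5, B4–B6, B2–B7

Every bag has size at most 2, so the width is 2 − 1 = 1 and tw(G) ≤ 1. G has an edge, so its treewidth is at least 1. Combining the bounds, tw(G) = 1.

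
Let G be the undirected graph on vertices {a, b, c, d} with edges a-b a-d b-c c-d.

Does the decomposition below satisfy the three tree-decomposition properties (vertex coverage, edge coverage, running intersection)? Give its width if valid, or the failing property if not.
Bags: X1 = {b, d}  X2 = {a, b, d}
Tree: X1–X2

A tree decomposition must satisfy three properties: every vertex lies in some bag; for every edge, both endpoints lie together in some bag; and for every vertex, the bags containing it form a connected subtree. Here vertex c appears in no bag, so the decomposition is invalid.

No — vertex c appears in no bag.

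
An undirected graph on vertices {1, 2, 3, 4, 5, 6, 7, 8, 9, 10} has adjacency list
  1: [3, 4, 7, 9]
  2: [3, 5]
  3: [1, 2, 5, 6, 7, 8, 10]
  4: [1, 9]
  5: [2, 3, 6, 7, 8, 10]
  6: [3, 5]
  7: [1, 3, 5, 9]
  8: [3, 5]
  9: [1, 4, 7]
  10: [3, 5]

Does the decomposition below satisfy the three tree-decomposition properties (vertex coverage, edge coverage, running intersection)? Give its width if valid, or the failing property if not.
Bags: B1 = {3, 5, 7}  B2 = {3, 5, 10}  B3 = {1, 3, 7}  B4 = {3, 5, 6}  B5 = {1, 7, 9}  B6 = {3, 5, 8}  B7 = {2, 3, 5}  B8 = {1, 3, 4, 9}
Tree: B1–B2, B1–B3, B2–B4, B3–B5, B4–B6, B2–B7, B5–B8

No — bags containing vertex 3 are not connected in the tree.

A tree decomposition must satisfy three properties: every vertex lies in some bag; for every edge, both endpoints lie together in some bag; and for every vertex, the bags containing it form a connected subtree. Here bags containing vertex 3 are not connected in the tree, so the decomposition is invalid.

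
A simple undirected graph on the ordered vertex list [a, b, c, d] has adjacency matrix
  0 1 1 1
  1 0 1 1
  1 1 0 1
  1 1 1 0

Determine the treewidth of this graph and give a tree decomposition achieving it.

Treewidth 3.
One optimal decomposition is:
Bags: B1 = {a, b, c, d}
Tree: (single bag)

With just one bag of size 4, the width is 4 − 1 = 3, so tw(G) ≤ 3. Conversely, {a, b, c, d} is a clique of size 4, and the vertices of any clique must share a bag in every tree decomposition; so some bag has ≥ 4 vertices and tw(G) ≥ 3. The upper and lower bounds meet at 3, so that is the treewidth.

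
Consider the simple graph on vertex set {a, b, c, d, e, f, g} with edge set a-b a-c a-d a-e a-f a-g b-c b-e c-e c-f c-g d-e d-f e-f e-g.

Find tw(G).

A width-3 tree decomposition is:
Bags: B1 = {a, c, e, g}  B2 = {a, b, c, e}  B3 = {a, c, e, f}  B4 = {a, d, e, f}
Tree: B1–B2, B1–B3, B3–B4
Every bag has size at most 4, so the width is 4 − 1 = 3 and tw(G) ≤ 3. Conversely, {a, d, e, f} is a clique of size 4, and the vertices of any clique must share a bag in every tree decomposition; so some bag has ≥ 4 vertices and tw(G) ≥ 3. The upper and lower bounds meet at 3, so that is the treewidth.

3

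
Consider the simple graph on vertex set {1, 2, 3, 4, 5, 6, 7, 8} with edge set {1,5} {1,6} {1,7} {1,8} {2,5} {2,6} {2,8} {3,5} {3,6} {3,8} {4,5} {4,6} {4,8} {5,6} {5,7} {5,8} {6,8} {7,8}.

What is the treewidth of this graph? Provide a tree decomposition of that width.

Treewidth 3.
One such decomposition:
Bags: B1 = {1, 5, 7, 8}  B2 = {1, 5, 6, 8}  B3 = {4, 5, 6, 8}  B4 = {3, 5, 6, 8}  B5 = {2, 5, 6, 8}
Tree: B1–B2, B2–B3, B2–B4, B4–B5

The largest bag has 4 vertices, giving width 3; this decomposition certifies tw(G) ≤ 3. On the other hand G contains the 4-clique {1, 5, 6, 8}. A clique must lie in a single bag of any decomposition, so no decomposition can have width below 3. Hence tw(G) = 3 exactly.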